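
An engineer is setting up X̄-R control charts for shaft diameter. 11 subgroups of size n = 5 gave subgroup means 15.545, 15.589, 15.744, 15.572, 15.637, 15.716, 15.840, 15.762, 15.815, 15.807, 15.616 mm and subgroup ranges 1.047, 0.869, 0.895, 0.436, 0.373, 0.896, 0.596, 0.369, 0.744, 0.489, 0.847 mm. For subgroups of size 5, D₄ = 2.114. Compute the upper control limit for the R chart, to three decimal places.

R̄ = (1.047 + 0.869 + 0.895 + 0.436 + 0.373 + 0.896 + 0.596 + 0.369 + 0.744 + 0.489 + 0.847) / 11 = 7.5610 / 11 = 0.6874
UCL_R = D₄·R̄ = 2.114 × 0.6874 = 1.4531

1.453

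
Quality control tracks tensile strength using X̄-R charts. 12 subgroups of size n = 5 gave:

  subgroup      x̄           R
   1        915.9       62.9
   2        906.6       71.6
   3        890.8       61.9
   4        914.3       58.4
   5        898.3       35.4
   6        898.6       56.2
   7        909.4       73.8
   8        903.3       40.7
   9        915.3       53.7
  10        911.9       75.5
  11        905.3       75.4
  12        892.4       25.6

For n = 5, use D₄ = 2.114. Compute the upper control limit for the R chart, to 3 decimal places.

R̄ = (62.9 + 71.6 + 61.9 + 58.4 + 35.4 + 56.2 + 73.8 + 40.7 + 53.7 + 75.5 + 75.4 + 25.6) / 12 = 691.1000 / 12 = 57.5917
UCL_R = D₄·R̄ = 2.114 × 57.5917 = 121.7488

121.749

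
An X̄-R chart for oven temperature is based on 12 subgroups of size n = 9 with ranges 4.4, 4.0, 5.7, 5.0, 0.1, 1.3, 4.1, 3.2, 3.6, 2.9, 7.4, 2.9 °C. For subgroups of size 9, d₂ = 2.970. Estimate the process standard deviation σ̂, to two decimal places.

R̄ = (4.4 + 4.0 + 5.7 + 5.0 + 0.1 + 1.3 + 4.1 + 3.2 + 3.6 + 2.9 + 7.4 + 2.9) / 12 = 3.7167
σ̂ = R̄ / d₂ = 3.7167 / 2.970 = 1.2514

1.25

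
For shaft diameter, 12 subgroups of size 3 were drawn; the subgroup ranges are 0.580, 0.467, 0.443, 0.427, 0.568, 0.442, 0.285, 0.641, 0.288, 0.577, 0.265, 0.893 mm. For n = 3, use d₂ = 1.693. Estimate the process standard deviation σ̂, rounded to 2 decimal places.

0.29

R̄ = (0.580 + 0.467 + 0.443 + 0.427 + 0.568 + 0.442 + 0.285 + 0.641 + 0.288 + 0.577 + 0.265 + 0.893) / 12 = 0.4897
σ̂ = R̄ / d₂ = 0.4897 / 1.693 = 0.2892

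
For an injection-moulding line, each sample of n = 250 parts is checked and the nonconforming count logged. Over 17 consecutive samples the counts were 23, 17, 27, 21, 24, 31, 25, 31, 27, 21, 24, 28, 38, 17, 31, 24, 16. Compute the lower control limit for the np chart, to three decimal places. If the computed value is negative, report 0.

10.770

p̄ = Σdᵢ / (k·n) = 425 / (17 × 250) = 0.10000
LCL = np̄ − 3·√(np̄(1−p̄)) = 25.0000 − 3 × 4.7434 = 10.7698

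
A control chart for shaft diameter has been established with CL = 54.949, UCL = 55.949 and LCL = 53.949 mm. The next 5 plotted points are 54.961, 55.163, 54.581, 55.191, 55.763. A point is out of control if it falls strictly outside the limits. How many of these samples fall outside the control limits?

0

All 5 points lie within [53.949, 55.949].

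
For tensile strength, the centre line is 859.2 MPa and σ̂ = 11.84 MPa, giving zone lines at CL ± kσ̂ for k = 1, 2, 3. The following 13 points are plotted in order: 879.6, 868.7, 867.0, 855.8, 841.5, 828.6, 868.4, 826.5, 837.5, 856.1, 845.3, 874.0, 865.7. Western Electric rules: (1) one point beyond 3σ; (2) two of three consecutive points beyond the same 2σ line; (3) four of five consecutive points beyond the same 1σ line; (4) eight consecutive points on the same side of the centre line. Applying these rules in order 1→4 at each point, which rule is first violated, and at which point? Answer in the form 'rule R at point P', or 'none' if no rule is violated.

rule 2 at point 8

Zone of each point (C = within 1σ̂, B = 1σ̂–2σ̂, A = 2σ̂–3σ̂, * = beyond 3σ̂; sign = side of CL): 1:+B, 2:+C, 3:+C, 4:-C, 5:-B, 6:-A, 7:+C, 8:-A, 9:-B, 10:-C, 11:-B, 12:+B, 13:+C
Rule 2 (two of three consecutive points beyond the same 2σ limit) is satisfied at point 8.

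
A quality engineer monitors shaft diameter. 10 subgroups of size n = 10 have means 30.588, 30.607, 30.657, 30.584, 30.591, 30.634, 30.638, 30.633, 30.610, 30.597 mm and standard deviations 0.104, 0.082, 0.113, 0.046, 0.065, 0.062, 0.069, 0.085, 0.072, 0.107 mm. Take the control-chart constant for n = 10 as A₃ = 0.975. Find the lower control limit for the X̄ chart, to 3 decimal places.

30.535

X̄̄ = (30.588 + 30.607 + 30.657 + 30.584 + 30.591 + 30.634 + 30.638 + 30.633 + 30.610 + 30.597) / 10 = 30.6139
s̄ = (0.104 + 0.082 + 0.113 + 0.046 + 0.065 + 0.062 + 0.069 + 0.085 + 0.072 + 0.107) / 10 = 0.0805
LCL = X̄̄ − A₃·s̄ = 30.6139 − 0.975 × 0.0805 = 30.5354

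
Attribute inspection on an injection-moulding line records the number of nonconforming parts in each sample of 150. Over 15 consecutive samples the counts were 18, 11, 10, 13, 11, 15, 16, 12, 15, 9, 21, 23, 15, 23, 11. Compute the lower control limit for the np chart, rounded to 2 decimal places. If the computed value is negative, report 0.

3.89

p̄ = Σdᵢ / (k·n) = 223 / (15 × 150) = 0.09911
LCL = np̄ − 3·√(np̄(1−p̄)) = 14.8667 − 3 × 3.6597 = 3.8876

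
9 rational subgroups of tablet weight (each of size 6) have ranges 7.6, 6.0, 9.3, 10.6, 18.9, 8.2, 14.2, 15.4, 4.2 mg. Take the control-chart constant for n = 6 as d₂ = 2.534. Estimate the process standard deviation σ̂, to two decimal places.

R̄ = (7.6 + 6.0 + 9.3 + 10.6 + 18.9 + 8.2 + 14.2 + 15.4 + 4.2) / 9 = 10.4889
σ̂ = R̄ / d₂ = 10.4889 / 2.534 = 4.1393

4.14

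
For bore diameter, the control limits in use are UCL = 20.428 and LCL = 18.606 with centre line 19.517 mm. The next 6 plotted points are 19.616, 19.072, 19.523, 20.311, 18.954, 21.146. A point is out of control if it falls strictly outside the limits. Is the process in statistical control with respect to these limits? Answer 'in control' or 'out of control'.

out of control

Compare each point to [18.606, 20.428]: sample 6 = 21.146 > UCL.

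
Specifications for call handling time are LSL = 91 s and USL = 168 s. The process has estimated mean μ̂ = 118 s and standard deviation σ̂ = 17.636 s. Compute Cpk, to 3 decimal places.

0.510

Cpu = (USL − μ̂) / (3σ̂) = (168 − 118) / (3 × 17.636) = 0.9450; Cpl = (μ̂ − LSL) / (3σ̂) = (118 − 91) / (3 × 17.636) = 0.5103; Cpk = min(Cpu, Cpl) = 0.5103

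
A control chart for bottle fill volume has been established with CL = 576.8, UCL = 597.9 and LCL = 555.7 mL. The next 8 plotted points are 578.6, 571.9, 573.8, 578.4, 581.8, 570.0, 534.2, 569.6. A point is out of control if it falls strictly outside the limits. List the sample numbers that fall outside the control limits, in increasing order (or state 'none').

Compare each point to [555.7, 597.9]: sample 7 = 534.2 < LCL.

7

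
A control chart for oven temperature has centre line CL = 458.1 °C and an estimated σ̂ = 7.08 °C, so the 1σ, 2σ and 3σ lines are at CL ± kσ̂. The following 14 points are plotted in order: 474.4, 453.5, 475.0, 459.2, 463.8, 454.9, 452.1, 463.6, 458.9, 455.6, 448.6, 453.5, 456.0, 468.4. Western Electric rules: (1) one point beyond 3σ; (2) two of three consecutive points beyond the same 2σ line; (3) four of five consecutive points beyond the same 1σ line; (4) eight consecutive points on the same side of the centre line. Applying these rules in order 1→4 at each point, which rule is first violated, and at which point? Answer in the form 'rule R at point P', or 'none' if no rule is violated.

rule 2 at point 3

Zone of each point (C = within 1σ̂, B = 1σ̂–2σ̂, A = 2σ̂–3σ̂, * = beyond 3σ̂; sign = side of CL): 1:+A, 2:-C, 3:+A, 4:+C, 5:+C, 6:-C, 7:-C, 8:+C, 9:+C, 10:-C, 11:-B, 12:-C, 13:-C, 14:+B
Rule 2 (two of three consecutive points beyond the same 2σ limit) is satisfied at point 3.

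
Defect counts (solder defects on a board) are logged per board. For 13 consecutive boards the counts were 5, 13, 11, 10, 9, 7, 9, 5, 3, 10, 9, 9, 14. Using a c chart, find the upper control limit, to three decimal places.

c̄ = (5 + 13 + 11 + 10 + 9 + 7 + 9 + 5 + 3 + 10 + 9 + 9 + 14) / 13 = 114 / 13 = 8.7692
UCL = c̄ + 3√c̄ = 8.7692 + 3 × √8.7692 = 8.7692 + 3 × 2.9613 = 17.6531

17.653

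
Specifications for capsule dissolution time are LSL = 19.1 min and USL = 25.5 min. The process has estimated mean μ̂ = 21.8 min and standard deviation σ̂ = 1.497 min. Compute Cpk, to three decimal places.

Cpu = (USL − μ̂) / (3σ̂) = (25.5 − 21.8) / (3 × 1.497) = 0.8239; Cpl = (μ̂ − LSL) / (3σ̂) = (21.8 − 19.1) / (3 × 1.497) = 0.6012; Cpk = min(Cpu, Cpl) = 0.6012

0.601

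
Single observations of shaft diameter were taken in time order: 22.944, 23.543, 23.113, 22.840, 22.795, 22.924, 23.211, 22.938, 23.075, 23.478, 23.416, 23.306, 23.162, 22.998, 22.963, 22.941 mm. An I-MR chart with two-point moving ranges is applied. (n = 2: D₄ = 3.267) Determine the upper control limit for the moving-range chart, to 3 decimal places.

Moving ranges: 0.599, 0.430, 0.273, 0.045, 0.129, 0.287, 0.273, 0.137, 0.403, 0.062, 0.110, 0.144, 0.164, 0.035, 0.022; M̄R̄ = 3.1130 / 15 = 0.2075
UCL_MR = D₄·M̄R̄ = 3.267 × 0.2075 = 0.6780

0.678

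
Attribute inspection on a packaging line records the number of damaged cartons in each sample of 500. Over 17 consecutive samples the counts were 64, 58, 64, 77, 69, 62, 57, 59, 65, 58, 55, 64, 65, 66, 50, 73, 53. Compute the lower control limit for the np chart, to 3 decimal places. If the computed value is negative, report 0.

p̄ = Σdᵢ / (k·n) = 1059 / (17 × 500) = 0.12459
LCL = np̄ − 3·√(np̄(1−p̄)) = 62.2941 − 3 × 7.3846 = 40.1402

40.140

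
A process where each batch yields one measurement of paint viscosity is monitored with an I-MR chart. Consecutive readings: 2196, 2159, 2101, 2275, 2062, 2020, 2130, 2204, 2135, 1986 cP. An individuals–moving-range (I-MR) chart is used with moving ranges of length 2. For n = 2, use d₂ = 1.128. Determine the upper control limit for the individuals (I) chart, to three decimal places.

X̄ = (2196 + 2159 + 2101 + 2275 + 2062 + 2020 + 2130 + 2204 + 2135 + 1986) / 10 = 2126.8000
Moving ranges: 37, 58, 174, 213, 42, 110, 74, 69, 149; M̄R̄ = 926.0000 / 9 = 102.8889
UCL = X̄ + 3·M̄R̄/d₂ = 2126.8000 + 3 × 102.8889 / 1.128 = 2400.4407

2400.441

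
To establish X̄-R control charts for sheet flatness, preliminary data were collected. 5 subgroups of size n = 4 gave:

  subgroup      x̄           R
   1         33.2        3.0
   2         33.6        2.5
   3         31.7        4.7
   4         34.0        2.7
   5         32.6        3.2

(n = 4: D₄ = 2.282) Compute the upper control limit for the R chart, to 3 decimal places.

7.348

R̄ = (3.0 + 2.5 + 4.7 + 2.7 + 3.2) / 5 = 16.1000 / 5 = 3.2200
UCL_R = D₄·R̄ = 2.282 × 3.2200 = 7.3480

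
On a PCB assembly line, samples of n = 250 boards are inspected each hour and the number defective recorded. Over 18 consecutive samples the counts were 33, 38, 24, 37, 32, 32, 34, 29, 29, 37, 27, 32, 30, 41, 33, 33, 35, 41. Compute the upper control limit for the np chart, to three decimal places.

49.257

p̄ = Σdᵢ / (k·n) = 597 / (18 × 250) = 0.13267
UCL = np̄ + 3·√(np̄(1−p̄)) = 33.1667 + 3 × √(33.1667×0.86733) = 33.1667 + 3 × 5.3634 = 49.2570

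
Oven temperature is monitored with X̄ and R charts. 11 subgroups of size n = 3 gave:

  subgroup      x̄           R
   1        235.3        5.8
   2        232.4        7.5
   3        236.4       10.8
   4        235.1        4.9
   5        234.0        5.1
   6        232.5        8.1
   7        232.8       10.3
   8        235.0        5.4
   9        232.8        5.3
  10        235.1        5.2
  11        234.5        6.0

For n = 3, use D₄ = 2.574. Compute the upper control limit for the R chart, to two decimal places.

R̄ = (5.8 + 7.5 + 10.8 + 4.9 + 5.1 + 8.1 + 10.3 + 5.4 + 5.3 + 5.2 + 6.0) / 11 = 74.4000 / 11 = 6.7636
UCL_R = D₄·R̄ = 2.574 × 6.7636 = 17.4096

17.41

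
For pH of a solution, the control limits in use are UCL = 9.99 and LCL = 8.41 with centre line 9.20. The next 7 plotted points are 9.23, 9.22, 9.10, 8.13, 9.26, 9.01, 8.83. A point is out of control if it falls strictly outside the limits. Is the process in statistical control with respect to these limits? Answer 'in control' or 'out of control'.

out of control

Compare each point to [8.41, 9.99]: sample 4 = 8.13 < LCL.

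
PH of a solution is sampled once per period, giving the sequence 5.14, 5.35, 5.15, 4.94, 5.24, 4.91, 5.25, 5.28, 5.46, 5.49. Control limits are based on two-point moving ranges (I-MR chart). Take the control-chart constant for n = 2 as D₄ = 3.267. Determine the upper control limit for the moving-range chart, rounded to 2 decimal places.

Moving ranges: 0.21, 0.20, 0.21, 0.30, 0.33, 0.34, 0.03, 0.18, 0.03; M̄R̄ = 1.8300 / 9 = 0.2033
UCL_MR = D₄·M̄R̄ = 3.267 × 0.2033 = 0.6643

0.66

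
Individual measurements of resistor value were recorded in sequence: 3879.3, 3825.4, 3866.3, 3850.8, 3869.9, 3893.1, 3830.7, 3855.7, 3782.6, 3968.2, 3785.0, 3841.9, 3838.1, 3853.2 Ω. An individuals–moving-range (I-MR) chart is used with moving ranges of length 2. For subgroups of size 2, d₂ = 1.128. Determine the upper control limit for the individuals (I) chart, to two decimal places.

4007.88

X̄ = (3879.3 + 3825.4 + 3866.3 + 3850.8 + 3869.9 + 3893.1 + 3830.7 + 3855.7 + 3782.6 + 3968.2 + 3785.0 + 3841.9 + 3838.1 + 3853.2) / 14 = 3852.8714
Moving ranges: 53.9, 40.9, 15.5, 19.1, 23.2, 62.4, 25.0, 73.1, 185.6, 183.2, 56.9, 3.8, 15.1; M̄R̄ = 757.7000 / 13 = 58.2846
UCL = X̄ + 3·M̄R̄/d₂ = 3852.8714 + 3 × 58.2846 / 1.128 = 4007.8837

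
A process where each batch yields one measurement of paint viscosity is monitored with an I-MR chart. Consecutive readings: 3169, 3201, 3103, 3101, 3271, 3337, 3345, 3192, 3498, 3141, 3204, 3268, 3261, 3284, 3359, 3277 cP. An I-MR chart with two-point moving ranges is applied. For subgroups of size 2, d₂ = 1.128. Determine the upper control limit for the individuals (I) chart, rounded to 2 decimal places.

3517.71

X̄ = (3169 + 3201 + 3103 + 3101 + 3271 + 3337 + 3345 + 3192 + 3498 + 3141 + 3204 + 3268 + 3261 + 3284 + 3359 + 3277) / 16 = 3250.6875
Moving ranges: 32, 98, 2, 170, 66, 8, 153, 306, 357, 63, 64, 7, 23, 75, 82; M̄R̄ = 1506.0000 / 15 = 100.4000
UCL = X̄ + 3·M̄R̄/d₂ = 3250.6875 + 3 × 100.4000 / 1.128 = 3517.7088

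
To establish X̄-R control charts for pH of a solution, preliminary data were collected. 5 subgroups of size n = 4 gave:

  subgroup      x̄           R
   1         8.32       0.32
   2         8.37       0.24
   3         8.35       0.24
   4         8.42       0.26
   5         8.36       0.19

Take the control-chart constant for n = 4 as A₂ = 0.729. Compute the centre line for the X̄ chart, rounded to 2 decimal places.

X̄̄ = (8.32 + 8.37 + 8.35 + 8.42 + 8.36) / 5 = 41.8200 / 5 = 8.3640
CL = X̄̄ = 8.3640

8.36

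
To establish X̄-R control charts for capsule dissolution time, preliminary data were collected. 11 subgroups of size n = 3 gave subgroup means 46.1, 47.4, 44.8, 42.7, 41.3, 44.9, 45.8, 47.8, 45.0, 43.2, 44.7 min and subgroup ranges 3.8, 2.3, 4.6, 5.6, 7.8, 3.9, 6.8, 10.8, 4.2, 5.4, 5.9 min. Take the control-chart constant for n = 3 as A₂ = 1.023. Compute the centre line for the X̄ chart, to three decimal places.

X̄̄ = (46.1 + 47.4 + 44.8 + 42.7 + 41.3 + 44.9 + 45.8 + 47.8 + 45.0 + 43.2 + 44.7) / 11 = 493.7000 / 11 = 44.8818
CL = X̄̄ = 44.8818

44.882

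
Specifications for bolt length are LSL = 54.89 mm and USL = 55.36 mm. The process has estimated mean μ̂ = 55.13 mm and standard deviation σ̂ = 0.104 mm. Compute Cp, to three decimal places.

Cp = (USL − LSL) / (6σ̂) = (55.36 − 54.89) / (6 × 0.104) = 0.4700 / 0.6240 = 0.7532

0.753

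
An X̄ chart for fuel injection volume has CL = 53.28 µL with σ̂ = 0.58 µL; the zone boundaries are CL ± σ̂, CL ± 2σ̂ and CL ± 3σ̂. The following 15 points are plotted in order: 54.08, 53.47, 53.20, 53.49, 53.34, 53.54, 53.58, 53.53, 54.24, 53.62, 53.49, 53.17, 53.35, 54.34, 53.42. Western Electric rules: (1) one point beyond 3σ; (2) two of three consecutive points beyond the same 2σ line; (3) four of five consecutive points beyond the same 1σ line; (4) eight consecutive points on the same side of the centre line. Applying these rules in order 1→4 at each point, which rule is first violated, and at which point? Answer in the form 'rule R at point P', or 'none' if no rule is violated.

rule 4 at point 11

Zone of each point (C = within 1σ̂, B = 1σ̂–2σ̂, A = 2σ̂–3σ̂, * = beyond 3σ̂; sign = side of CL): 1:+B, 2:+C, 3:-C, 4:+C, 5:+C, 6:+C, 7:+C, 8:+C, 9:+B, 10:+C, 11:+C, 12:-C, 13:+C, 14:+B, 15:+C
Rule 4 (eight consecutive points on the same side of the centre line) is satisfied at point 11.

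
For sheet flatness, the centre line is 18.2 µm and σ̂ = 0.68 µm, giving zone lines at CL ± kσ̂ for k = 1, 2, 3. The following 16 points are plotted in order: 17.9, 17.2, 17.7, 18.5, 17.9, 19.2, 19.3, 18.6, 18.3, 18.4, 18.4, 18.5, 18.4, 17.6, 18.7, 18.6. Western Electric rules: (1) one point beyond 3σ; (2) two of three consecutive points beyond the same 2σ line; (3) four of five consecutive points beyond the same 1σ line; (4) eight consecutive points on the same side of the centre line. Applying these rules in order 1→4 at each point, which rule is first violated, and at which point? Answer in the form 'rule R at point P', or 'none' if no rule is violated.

rule 4 at point 13

Zone of each point (C = within 1σ̂, B = 1σ̂–2σ̂, A = 2σ̂–3σ̂, * = beyond 3σ̂; sign = side of CL): 1:-C, 2:-B, 3:-C, 4:+C, 5:-C, 6:+B, 7:+B, 8:+C, 9:+C, 10:+C, 11:+C, 12:+C, 13:+C, 14:-C, 15:+C, 16:+C
Rule 4 (eight consecutive points on the same side of the centre line) is satisfied at point 13.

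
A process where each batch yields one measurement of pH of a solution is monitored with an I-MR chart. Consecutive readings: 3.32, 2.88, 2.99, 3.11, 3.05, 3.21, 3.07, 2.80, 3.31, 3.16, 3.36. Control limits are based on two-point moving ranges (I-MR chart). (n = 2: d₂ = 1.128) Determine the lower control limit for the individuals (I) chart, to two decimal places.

2.54

X̄ = (3.32 + 2.88 + 2.99 + 3.11 + 3.05 + 3.21 + 3.07 + 2.80 + 3.31 + 3.16 + 3.36) / 11 = 3.1145
Moving ranges: 0.44, 0.11, 0.12, 0.06, 0.16, 0.14, 0.27, 0.51, 0.15, 0.20; M̄R̄ = 2.1600 / 10 = 0.2160
LCL = X̄ − 3·M̄R̄/d₂ = 3.1145 − 3 × 0.2160 / 1.128 = 2.5401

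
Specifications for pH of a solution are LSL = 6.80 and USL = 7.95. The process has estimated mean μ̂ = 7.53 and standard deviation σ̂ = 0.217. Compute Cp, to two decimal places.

Cp = (USL − LSL) / (6σ̂) = (7.95 − 6.80) / (6 × 0.217) = 1.1500 / 1.3020 = 0.8833

0.88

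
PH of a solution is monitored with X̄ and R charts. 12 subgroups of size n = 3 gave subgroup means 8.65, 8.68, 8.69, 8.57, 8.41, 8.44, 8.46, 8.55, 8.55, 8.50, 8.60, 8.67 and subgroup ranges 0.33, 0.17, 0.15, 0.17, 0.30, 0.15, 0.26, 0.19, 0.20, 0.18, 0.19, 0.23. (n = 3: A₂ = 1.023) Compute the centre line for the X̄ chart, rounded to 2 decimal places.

8.56

X̄̄ = (8.65 + 8.68 + 8.69 + 8.57 + 8.41 + 8.44 + 8.46 + 8.55 + 8.55 + 8.50 + 8.60 + 8.67) / 12 = 102.7700 / 12 = 8.5642
CL = X̄̄ = 8.5642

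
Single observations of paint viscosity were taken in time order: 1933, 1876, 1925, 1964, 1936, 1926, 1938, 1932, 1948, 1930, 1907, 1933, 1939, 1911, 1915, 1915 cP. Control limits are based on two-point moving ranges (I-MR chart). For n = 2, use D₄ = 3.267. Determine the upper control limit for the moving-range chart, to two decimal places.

70.13

Moving ranges: 57, 49, 39, 28, 10, 12, 6, 16, 18, 23, 26, 6, 28, 4, 0; M̄R̄ = 322.0000 / 15 = 21.4667
UCL_MR = D₄·M̄R̄ = 3.267 × 21.4667 = 70.1316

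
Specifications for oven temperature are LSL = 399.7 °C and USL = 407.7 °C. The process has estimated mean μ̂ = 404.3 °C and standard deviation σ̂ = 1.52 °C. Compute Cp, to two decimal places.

0.88

Cp = (USL − LSL) / (6σ̂) = (407.7 − 399.7) / (6 × 1.52) = 8.0000 / 9.1200 = 0.8772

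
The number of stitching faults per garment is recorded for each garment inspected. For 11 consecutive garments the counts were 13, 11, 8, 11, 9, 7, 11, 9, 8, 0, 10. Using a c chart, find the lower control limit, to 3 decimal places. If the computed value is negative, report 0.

c̄ = (13 + 11 + 8 + 11 + 9 + 7 + 11 + 9 + 8 + 0 + 10) / 11 = 97 / 11 = 8.8182
LCL = c̄ − 3√c̄ = 8.8182 − 3 × 2.9695 = -0.0904 → 0 (cannot be negative)

0.000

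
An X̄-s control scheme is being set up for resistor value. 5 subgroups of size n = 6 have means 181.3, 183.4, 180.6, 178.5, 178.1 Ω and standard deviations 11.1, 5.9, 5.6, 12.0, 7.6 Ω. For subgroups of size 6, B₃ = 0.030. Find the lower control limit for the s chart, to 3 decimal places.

s̄ = (11.1 + 5.9 + 5.6 + 12.0 + 7.6) / 5 = 8.4400
LCL_s = B₃·s̄ = 0.030 × 8.4400 = 0.2532

0.253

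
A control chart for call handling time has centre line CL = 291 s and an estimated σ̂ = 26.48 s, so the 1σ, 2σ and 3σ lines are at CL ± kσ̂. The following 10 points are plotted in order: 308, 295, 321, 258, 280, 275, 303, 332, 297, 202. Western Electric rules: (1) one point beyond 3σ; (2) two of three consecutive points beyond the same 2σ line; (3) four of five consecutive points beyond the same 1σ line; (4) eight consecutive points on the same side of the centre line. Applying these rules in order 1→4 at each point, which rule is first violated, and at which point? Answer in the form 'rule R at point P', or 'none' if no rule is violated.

Zone of each point (C = within 1σ̂, B = 1σ̂–2σ̂, A = 2σ̂–3σ̂, * = beyond 3σ̂; sign = side of CL): 1:+C, 2:+C, 3:+B, 4:-B, 5:-C, 6:-C, 7:+C, 8:+B, 9:+C, 10:-*
Rule 1 (one point beyond the 3σ limits) is satisfied at point 10.

rule 1 at point 10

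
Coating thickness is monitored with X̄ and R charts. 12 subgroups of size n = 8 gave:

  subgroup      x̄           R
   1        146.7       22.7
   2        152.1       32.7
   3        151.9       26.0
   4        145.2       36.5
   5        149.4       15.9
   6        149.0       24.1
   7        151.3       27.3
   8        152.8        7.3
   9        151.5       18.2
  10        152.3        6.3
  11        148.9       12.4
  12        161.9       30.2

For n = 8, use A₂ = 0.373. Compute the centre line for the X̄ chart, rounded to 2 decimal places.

151.08

X̄̄ = (146.7 + 152.1 + 151.9 + 145.2 + 149.4 + 149.0 + 151.3 + 152.8 + 151.5 + 152.3 + 148.9 + 161.9) / 12 = 1813.0000 / 12 = 151.0833
CL = X̄̄ = 151.0833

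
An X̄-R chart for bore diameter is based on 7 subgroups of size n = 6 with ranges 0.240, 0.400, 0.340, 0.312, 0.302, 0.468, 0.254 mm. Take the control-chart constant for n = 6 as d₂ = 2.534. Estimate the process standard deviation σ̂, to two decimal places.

0.13

R̄ = (0.240 + 0.400 + 0.340 + 0.312 + 0.302 + 0.468 + 0.254) / 7 = 0.3309
σ̂ = R̄ / d₂ = 0.3309 / 2.534 = 0.1306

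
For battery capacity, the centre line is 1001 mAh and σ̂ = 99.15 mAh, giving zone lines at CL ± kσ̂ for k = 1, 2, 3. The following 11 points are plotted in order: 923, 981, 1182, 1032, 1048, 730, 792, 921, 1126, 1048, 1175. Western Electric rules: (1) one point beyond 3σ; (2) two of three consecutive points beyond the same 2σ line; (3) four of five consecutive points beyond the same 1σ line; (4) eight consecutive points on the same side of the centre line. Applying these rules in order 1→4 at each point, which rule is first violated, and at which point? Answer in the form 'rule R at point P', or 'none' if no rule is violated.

Zone of each point (C = within 1σ̂, B = 1σ̂–2σ̂, A = 2σ̂–3σ̂, * = beyond 3σ̂; sign = side of CL): 1:-C, 2:-C, 3:+B, 4:+C, 5:+C, 6:-A, 7:-A, 8:-C, 9:+B, 10:+C, 11:+B
Rule 2 (two of three consecutive points beyond the same 2σ limit) is satisfied at point 7.

rule 2 at point 7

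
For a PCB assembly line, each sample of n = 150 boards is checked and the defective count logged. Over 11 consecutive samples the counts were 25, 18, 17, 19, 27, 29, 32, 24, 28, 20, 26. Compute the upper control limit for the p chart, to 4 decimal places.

0.2505

p̄ = Σdᵢ / (k·n) = 265 / (11 × 150) = 0.16061
UCL = p̄ + 3·√(p̄(1−p̄)/n) = 0.16061 + 3 × √(0.16061×0.83939/150) = 0.16061 + 3 × 0.02998 = 0.25054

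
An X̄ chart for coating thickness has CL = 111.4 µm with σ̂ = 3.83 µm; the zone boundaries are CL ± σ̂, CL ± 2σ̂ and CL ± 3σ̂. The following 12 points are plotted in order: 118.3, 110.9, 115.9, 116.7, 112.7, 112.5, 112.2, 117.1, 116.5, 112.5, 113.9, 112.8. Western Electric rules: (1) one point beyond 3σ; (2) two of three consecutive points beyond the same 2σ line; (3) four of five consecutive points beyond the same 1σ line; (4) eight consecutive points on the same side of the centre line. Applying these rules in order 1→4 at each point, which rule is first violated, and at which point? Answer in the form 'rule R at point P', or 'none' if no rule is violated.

rule 4 at point 10

Zone of each point (C = within 1σ̂, B = 1σ̂–2σ̂, A = 2σ̂–3σ̂, * = beyond 3σ̂; sign = side of CL): 1:+B, 2:-C, 3:+B, 4:+B, 5:+C, 6:+C, 7:+C, 8:+B, 9:+B, 10:+C, 11:+C, 12:+C
Rule 4 (eight consecutive points on the same side of the centre line) is satisfied at point 10.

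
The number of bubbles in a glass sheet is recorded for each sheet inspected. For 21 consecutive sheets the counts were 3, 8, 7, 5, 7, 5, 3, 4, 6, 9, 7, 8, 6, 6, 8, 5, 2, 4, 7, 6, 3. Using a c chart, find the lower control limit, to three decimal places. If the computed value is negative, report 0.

0.000

c̄ = (3 + 8 + 7 + 5 + 7 + 5 + 3 + 4 + 6 + 9 + 7 + 8 + 6 + 6 + 8 + 5 + 2 + 4 + 7 + 6 + 3) / 21 = 119 / 21 = 5.6667
LCL = c̄ − 3√c̄ = 5.6667 − 3 × 2.3805 = -1.4748 → 0 (cannot be negative)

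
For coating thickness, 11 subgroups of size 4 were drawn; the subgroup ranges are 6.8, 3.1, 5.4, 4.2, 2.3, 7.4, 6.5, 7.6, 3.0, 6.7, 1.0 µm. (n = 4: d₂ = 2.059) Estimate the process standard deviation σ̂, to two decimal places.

R̄ = (6.8 + 3.1 + 5.4 + 4.2 + 2.3 + 7.4 + 6.5 + 7.6 + 3.0 + 6.7 + 1.0) / 11 = 4.9091
σ̂ = R̄ / d₂ = 4.9091 / 2.059 = 2.3842

2.38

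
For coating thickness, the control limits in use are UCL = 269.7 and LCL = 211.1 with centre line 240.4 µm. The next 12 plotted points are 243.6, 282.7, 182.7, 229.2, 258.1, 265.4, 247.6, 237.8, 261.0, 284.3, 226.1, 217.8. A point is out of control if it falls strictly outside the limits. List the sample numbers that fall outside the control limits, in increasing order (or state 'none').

2, 3, 10

Compare each point to [211.1, 269.7]: sample 2 = 282.7 > UCL; sample 3 = 182.7 < LCL; sample 10 = 284.3 > UCL.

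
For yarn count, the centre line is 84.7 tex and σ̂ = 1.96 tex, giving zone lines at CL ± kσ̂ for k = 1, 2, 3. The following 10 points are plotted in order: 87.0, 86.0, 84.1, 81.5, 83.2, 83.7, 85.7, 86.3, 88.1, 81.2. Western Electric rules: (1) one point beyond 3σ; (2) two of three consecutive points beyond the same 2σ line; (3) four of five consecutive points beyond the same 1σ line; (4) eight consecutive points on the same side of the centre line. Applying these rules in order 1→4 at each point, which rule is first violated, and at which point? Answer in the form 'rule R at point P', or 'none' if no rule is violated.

none

Zone of each point (C = within 1σ̂, B = 1σ̂–2σ̂, A = 2σ̂–3σ̂, * = beyond 3σ̂; sign = side of CL): 1:+B, 2:+C, 3:-C, 4:-B, 5:-C, 6:-C, 7:+C, 8:+C, 9:+B, 10:-B
No rule fires across all 10 points.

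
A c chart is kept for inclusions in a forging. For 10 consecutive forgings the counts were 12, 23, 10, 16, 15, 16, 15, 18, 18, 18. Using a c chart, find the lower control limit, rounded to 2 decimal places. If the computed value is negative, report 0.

4.06

c̄ = (12 + 23 + 10 + 16 + 15 + 16 + 15 + 18 + 18 + 18) / 10 = 161 / 10 = 16.1000
LCL = c̄ − 3√c̄ = 16.1000 − 3 × 4.0125 = 4.0626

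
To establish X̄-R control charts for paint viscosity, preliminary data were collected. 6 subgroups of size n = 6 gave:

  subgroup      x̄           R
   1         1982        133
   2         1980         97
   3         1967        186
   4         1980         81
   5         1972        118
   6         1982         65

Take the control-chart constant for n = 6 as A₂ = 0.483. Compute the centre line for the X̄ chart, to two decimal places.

X̄̄ = (1982 + 1980 + 1967 + 1980 + 1972 + 1982) / 6 = 11863.0000 / 6 = 1977.1667
CL = X̄̄ = 1977.1667

1977.17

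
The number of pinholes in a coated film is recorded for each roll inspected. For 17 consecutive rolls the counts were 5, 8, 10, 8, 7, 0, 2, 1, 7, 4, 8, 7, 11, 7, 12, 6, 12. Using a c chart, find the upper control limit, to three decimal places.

14.567

c̄ = (5 + 8 + 10 + 8 + 7 + 0 + 2 + 1 + 7 + 4 + 8 + 7 + 11 + 7 + 12 + 6 + 12) / 17 = 115 / 17 = 6.7647
UCL = c̄ + 3√c̄ = 6.7647 + 3 × √6.7647 = 6.7647 + 3 × 2.6009 = 14.5674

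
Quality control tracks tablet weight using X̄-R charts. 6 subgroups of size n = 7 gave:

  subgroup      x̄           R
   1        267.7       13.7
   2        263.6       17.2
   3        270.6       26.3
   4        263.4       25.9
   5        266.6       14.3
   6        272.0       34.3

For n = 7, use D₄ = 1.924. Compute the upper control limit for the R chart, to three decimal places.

R̄ = (13.7 + 17.2 + 26.3 + 25.9 + 14.3 + 34.3) / 6 = 131.7000 / 6 = 21.9500
UCL_R = D₄·R̄ = 1.924 × 21.9500 = 42.2318

42.232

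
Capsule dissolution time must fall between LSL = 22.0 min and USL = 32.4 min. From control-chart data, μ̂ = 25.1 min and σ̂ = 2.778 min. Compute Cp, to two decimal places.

Cp = (USL − LSL) / (6σ̂) = (32.4 − 22.0) / (6 × 2.778) = 10.4000 / 16.6680 = 0.6240

0.62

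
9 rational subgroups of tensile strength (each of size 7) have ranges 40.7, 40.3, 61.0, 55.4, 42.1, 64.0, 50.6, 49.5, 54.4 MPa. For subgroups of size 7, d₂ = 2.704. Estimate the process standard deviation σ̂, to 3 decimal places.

R̄ = (40.7 + 40.3 + 61.0 + 55.4 + 42.1 + 64.0 + 50.6 + 49.5 + 54.4) / 9 = 50.8889
σ̂ = R̄ / d₂ = 50.8889 / 2.704 = 18.8199

18.820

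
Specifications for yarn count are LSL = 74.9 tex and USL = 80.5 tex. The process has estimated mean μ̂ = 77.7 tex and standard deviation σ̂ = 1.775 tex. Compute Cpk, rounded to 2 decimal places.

0.53

Cpu = (USL − μ̂) / (3σ̂) = (80.5 − 77.7) / (3 × 1.775) = 0.5258; Cpl = (μ̂ − LSL) / (3σ̂) = (77.7 − 74.9) / (3 × 1.775) = 0.5258; Cpk = min(Cpu, Cpl) = 0.5258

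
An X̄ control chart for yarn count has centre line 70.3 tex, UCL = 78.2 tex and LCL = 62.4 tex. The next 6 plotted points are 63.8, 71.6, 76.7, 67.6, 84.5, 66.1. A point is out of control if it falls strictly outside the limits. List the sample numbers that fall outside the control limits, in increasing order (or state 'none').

5

Compare each point to [62.4, 78.2]: sample 5 = 84.5 > UCL.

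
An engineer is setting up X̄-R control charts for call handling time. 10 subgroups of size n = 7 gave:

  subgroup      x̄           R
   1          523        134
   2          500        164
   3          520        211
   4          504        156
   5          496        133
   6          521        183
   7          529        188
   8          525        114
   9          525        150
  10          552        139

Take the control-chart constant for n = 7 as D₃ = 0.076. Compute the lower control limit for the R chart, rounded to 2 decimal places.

R̄ = (134 + 164 + 211 + 156 + 133 + 183 + 188 + 114 + 150 + 139) / 10 = 1572.0000 / 10 = 157.2000
LCL_R = D₃·R̄ = 0.076 × 157.2000 = 11.9472

11.95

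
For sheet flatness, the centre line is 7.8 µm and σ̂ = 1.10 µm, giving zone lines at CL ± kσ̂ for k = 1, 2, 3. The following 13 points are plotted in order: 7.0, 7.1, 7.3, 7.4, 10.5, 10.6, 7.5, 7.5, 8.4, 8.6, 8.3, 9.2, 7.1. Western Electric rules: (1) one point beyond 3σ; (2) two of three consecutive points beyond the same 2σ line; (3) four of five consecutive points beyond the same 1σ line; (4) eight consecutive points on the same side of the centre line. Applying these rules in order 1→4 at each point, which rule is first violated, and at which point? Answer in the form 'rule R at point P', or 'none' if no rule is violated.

rule 2 at point 6

Zone of each point (C = within 1σ̂, B = 1σ̂–2σ̂, A = 2σ̂–3σ̂, * = beyond 3σ̂; sign = side of CL): 1:-C, 2:-C, 3:-C, 4:-C, 5:+A, 6:+A, 7:-C, 8:-C, 9:+C, 10:+C, 11:+C, 12:+B, 13:-C
Rule 2 (two of three consecutive points beyond the same 2σ limit) is satisfied at point 6.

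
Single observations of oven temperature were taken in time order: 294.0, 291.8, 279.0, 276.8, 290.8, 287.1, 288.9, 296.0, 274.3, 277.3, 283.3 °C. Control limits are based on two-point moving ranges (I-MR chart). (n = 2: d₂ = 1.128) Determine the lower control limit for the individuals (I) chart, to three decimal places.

265.577

X̄ = (294.0 + 291.8 + 279.0 + 276.8 + 290.8 + 287.1 + 288.9 + 296.0 + 274.3 + 277.3 + 283.3) / 11 = 285.3909
Moving ranges: 2.2, 12.8, 2.2, 14.0, 3.7, 1.8, 7.1, 21.7, 3.0, 6.0; M̄R̄ = 74.5000 / 10 = 7.4500
LCL = X̄ − 3·M̄R̄/d₂ = 285.3909 − 3 × 7.4500 / 1.128 = 265.5771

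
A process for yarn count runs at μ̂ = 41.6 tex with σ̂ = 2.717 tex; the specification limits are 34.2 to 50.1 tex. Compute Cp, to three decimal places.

Cp = (USL − LSL) / (6σ̂) = (50.1 − 34.2) / (6 × 2.717) = 15.9000 / 16.3020 = 0.9753

0.975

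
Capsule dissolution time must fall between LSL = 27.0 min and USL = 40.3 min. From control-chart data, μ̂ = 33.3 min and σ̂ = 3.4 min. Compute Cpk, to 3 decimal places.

Cpu = (USL − μ̂) / (3σ̂) = (40.3 − 33.3) / (3 × 3.4) = 0.6863; Cpl = (μ̂ − LSL) / (3σ̂) = (33.3 − 27.0) / (3 × 3.4) = 0.6176; Cpk = min(Cpu, Cpl) = 0.6176

0.618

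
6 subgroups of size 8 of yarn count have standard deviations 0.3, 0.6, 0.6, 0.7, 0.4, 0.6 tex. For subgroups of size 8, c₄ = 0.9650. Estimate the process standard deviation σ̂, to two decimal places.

0.55

s̄ = (0.3 + 0.6 + 0.6 + 0.7 + 0.4 + 0.6) / 6 = 0.5333
σ̂ = s̄ / c₄ = 0.5333 / 0.9650 = 0.5527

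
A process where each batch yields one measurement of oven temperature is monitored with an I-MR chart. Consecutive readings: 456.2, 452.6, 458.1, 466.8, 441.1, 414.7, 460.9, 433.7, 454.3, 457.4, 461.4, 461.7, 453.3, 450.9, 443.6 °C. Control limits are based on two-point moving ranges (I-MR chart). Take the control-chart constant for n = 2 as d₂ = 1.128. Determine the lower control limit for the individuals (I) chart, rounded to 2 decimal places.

415.13

X̄ = (456.2 + 452.6 + 458.1 + 466.8 + 441.1 + 414.7 + 460.9 + 433.7 + 454.3 + 457.4 + 461.4 + 461.7 + 453.3 + 450.9 + 443.6) / 15 = 451.1133
Moving ranges: 3.6, 5.5, 8.7, 25.7, 26.4, 46.2, 27.2, 20.6, 3.1, 4.0, 0.3, 8.4, 2.4, 7.3; M̄R̄ = 189.4000 / 14 = 13.5286
LCL = X̄ − 3·M̄R̄/d₂ = 451.1133 − 3 × 13.5286 / 1.128 = 415.1331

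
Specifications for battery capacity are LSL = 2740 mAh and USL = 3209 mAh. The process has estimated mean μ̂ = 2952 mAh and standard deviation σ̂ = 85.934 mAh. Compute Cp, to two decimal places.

Cp = (USL − LSL) / (6σ̂) = (3209 − 2740) / (6 × 85.934) = 469.0000 / 515.6040 = 0.9096

0.91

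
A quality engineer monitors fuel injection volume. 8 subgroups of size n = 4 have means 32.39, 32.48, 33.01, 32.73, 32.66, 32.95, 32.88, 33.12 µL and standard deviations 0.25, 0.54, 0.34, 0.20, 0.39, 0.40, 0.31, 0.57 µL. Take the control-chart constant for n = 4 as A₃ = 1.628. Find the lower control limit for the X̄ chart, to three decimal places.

32.167

X̄̄ = (32.39 + 32.48 + 33.01 + 32.73 + 32.66 + 32.95 + 32.88 + 33.12) / 8 = 32.7775
s̄ = (0.25 + 0.54 + 0.34 + 0.20 + 0.39 + 0.40 + 0.31 + 0.57) / 8 = 0.3750
LCL = X̄̄ − A₃·s̄ = 32.7775 − 1.628 × 0.3750 = 32.1670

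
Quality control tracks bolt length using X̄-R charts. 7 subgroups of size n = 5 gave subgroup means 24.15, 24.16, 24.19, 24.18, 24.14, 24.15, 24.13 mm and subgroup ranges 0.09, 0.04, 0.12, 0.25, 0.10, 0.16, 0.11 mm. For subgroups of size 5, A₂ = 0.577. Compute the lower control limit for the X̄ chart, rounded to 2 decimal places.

24.09

X̄̄ = (24.15 + 24.16 + 24.19 + 24.18 + 24.14 + 24.15 + 24.13) / 7 = 169.1000 / 7 = 24.1571
R̄ = (0.09 + 0.04 + 0.12 + 0.25 + 0.10 + 0.16 + 0.11) / 7 = 0.8700 / 7 = 0.1243
LCL = X̄̄ − A₂·R̄ = 24.1571 − 0.577 × 0.1243 = 24.0854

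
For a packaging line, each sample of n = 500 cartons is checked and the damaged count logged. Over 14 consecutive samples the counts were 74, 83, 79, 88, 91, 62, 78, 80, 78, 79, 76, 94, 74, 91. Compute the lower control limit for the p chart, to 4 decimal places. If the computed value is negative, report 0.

0.1117

p̄ = Σdᵢ / (k·n) = 1127 / (14 × 500) = 0.16100
LCL = p̄ − 3·√(p̄(1−p̄)/n) = 0.16100 − 3 × 0.01644 = 0.11169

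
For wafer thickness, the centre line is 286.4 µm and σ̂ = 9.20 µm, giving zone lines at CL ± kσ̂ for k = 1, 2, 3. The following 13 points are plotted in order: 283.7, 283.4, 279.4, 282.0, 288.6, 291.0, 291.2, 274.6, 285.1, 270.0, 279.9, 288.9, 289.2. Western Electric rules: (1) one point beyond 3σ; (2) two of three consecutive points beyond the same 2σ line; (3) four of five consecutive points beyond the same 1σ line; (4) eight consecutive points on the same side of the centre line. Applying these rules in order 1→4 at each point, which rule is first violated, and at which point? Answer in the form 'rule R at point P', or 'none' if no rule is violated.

Zone of each point (C = within 1σ̂, B = 1σ̂–2σ̂, A = 2σ̂–3σ̂, * = beyond 3σ̂; sign = side of CL): 1:-C, 2:-C, 3:-C, 4:-C, 5:+C, 6:+C, 7:+C, 8:-B, 9:-C, 10:-B, 11:-C, 12:+C, 13:+C
No rule fires across all 13 points.

none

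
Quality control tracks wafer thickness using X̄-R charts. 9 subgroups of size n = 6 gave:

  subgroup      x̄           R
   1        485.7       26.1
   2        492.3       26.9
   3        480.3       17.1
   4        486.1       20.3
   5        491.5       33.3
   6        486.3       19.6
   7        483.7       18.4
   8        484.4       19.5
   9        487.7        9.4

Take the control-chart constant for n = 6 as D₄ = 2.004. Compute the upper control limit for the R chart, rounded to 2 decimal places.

42.44

R̄ = (26.1 + 26.9 + 17.1 + 20.3 + 33.3 + 19.6 + 18.4 + 19.5 + 9.4) / 9 = 190.6000 / 9 = 21.1778
UCL_R = D₄·R̄ = 2.004 × 21.1778 = 42.4403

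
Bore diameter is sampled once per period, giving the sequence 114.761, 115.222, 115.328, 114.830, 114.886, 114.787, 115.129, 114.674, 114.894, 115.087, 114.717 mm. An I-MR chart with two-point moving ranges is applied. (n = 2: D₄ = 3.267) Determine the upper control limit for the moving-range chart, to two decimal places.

0.91

Moving ranges: 0.461, 0.106, 0.498, 0.056, 0.099, 0.342, 0.455, 0.220, 0.193, 0.370; M̄R̄ = 2.8000 / 10 = 0.2800
UCL_MR = D₄·M̄R̄ = 3.267 × 0.2800 = 0.9148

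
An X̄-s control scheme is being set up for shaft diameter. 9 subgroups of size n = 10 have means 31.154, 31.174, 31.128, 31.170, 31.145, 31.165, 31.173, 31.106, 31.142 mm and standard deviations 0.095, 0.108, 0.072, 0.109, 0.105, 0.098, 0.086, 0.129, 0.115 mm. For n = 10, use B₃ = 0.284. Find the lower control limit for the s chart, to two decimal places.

s̄ = (0.095 + 0.108 + 0.072 + 0.109 + 0.105 + 0.098 + 0.086 + 0.129 + 0.115) / 9 = 0.1019
LCL_s = B₃·s̄ = 0.284 × 0.1019 = 0.0289

0.03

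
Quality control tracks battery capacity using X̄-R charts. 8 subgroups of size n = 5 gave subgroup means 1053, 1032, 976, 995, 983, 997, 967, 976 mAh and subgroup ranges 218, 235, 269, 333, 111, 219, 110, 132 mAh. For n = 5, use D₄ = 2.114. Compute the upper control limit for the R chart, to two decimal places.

R̄ = (218 + 235 + 269 + 333 + 111 + 219 + 110 + 132) / 8 = 1627.0000 / 8 = 203.3750
UCL_R = D₄·R̄ = 2.114 × 203.3750 = 429.9347

429.93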